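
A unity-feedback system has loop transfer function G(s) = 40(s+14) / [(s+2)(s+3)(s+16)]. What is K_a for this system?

No free integrators in G(s): this is a type 0 system.
K_a = lim_{s→0} s^2·G(s) = 0 (the extra factor of s kills the finite limit).

0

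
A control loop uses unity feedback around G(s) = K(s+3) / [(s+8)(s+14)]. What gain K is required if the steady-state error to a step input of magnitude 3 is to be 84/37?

G(s) has no factors of s in the denominator, so the system is type 0.
K_p = lim_{s→0} G(s) = K·3 / (8·14) = (3/112)·K.
e_ss = 3/(1 + K_p) = 84/37 ⇒ 1 + (3/112)·K = 37/28 ⇒ K = 12.

12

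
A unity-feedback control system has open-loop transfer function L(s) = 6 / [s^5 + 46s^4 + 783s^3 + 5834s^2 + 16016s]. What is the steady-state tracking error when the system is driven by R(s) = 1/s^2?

Factoring s from the denominator leaves a polynomial with constant term 16016, so the system is type 1.
K_v = lim_{s→0} s·L(s) = 6 / 16016 = 3/8008.
e_ss = 1/K_v = 1/(3/8008) = 8008/3.

8008/3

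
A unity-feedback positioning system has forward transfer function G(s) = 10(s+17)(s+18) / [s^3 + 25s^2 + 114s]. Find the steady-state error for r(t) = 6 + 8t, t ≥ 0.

Factoring s from the denominator leaves a polynomial with constant term 114, so the system is type 1. Taking each input component in turn:
  • 6: tracked with zero error.
  • 8t: e_ss = 8/K_v with K_v=510/19 → 76/255.
Total e_ss = 76/255.

76/255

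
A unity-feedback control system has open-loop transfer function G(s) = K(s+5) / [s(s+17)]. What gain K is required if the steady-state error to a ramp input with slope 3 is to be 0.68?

The open loop has one pole at the origin → type 1 system.
K_v = lim_{s→0} s·G(s) = K·5 / (17) = (5/17)·K.
e_ss = 3/K_v = 0.68 ⇒ K_v = 75/17 ⇒ K = (75/17)/(5/17) = 15.

15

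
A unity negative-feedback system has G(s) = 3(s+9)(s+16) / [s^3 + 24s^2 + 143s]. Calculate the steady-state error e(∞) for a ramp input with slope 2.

143/216

Lowest-order denominator term is 143s, so the open loop has 1 pole at the origin → type 1 system.
K_v = lim_{s→0} s·G(s) = 3·9·16 / 143 = 432/143.
e_ss = 2/K_v = 2/(432/143) = 143/216.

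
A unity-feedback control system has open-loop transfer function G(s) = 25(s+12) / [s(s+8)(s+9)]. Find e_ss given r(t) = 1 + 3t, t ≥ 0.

G(s) has one factor of s in the denominator, so the system is type 1. Treating each term separately:
  • 1: tracked with zero error.
  • 3t: e_ss = 3/K_v with K_v=25/6 → 0.72.
Total e_ss = 0.72.

0.72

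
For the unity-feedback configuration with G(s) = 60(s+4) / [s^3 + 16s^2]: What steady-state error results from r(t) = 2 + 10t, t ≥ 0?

0

Factoring s^2 from the denominator leaves a polynomial with constant term 16, so the system is type 2. Treating each term separately:
  • 2: tracked with zero error.
  • 10t: tracked with zero error.
Total e_ss = 0.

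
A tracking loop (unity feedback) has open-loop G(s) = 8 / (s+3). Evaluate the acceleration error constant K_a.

No free integrators in G(s): this is a type 0 system.
K_a = lim_{s→0} s^2·G(s) = 0 (the extra factor of s kills the finite limit).

0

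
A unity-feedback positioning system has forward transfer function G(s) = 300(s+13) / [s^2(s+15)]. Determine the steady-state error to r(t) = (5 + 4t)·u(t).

The open loop has two poles at the origin → type 2 system. Taking each input component in turn:
  • 5: tracked with zero error.
  • 4t: tracked with zero error.
Total e_ss = 0.

0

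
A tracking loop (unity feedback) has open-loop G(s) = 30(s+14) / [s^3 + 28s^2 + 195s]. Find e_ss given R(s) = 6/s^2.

39/14

The denominator has no term below 195s — 1 pole at s=0, type 1.
K_v = lim_{s→0} s·G(s) = 30·14 / 195 = 28/13.
e_ss = 6/K_v = 6/(28/13) = 39/14.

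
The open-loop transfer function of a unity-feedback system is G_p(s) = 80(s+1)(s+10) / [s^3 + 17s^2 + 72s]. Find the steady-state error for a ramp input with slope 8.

0.72

Lowest-order denominator term is 72s, so the open loop has 1 pole at the origin → type 1 system.
K_v = lim_{s→0} s·G_p(s) = 80·1·10 / 72 = 100/9.
e_ss = 8/K_v = 8/(100/9) = 0.72.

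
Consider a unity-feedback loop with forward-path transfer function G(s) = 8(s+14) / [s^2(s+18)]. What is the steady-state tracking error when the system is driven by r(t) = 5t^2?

G(s) has two factors of s in the denominator, so the system is type 2.
K_a = lim_{s→0} s^2·G(s) = 8·14 / (18) = 56/9.
r(t) = 5t^2 gives R(s) = 10/s^3.
e_ss = 10/K_a = 10/(56/9) = 45/28.

45/28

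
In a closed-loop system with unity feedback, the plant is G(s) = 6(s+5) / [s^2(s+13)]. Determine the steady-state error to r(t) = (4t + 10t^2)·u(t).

System type = 2 (two poles at s=0). Treating each term separately:
  • 4t: tracked with zero error.
  • 10t^2: e_ss = 20/K_a with K_a=30/13 → 26/3.
Total e_ss = 26/3.

26/3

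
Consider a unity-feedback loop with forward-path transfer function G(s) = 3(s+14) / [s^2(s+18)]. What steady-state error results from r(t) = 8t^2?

G(s) has two factors of s in the denominator, so the system is type 2.
K_a = lim_{s→0} s^2·G(s) = 3·14 / (18) = 7/3.
r(t) = 8t^2 gives R(s) = 16/s^3.
e_ss = 16/K_a = 16/(7/3) = 48/7.

48/7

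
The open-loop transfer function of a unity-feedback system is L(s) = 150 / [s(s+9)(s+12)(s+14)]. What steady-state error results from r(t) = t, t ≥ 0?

System type = 1 (one pole at s=0).
K_v = lim_{s→0} s·L(s) = 150 / (9·12·14) = 25/252.
e_ss = 1/K_v = 1/(25/252) = 10.08.

10.08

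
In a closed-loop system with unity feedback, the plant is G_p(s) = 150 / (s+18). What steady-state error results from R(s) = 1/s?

3/28

No free integrators in G_p(s): this is a type 0 system.
K_p = lim_{s→0} G_p(s) = 150 / (18) = 25/3.
e_ss = 1/(1 + K_p) = 1/(28/3) = 3/28.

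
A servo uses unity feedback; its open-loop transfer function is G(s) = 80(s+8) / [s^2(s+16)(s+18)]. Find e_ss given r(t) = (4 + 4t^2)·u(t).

3.6

Two free integrators in G(s): this is a type 2 system. Treating each term separately:
  • 4: tracked with zero error.
  • 4t^2: e_ss = 8/K_a with K_a=20/9 → 3.6.
Total e_ss = 3.6.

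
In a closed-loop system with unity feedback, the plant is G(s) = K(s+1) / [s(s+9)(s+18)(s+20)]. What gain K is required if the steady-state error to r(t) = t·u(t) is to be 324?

10

One free integrator in G(s): this is a type 1 system.
K_v = lim_{s→0} s·G(s) = K·1 / (9·18·20) = (1/3240)·K.
e_ss = 1/K_v = 324 ⇒ K_v = 1/324 ⇒ K = (1/324)/(1/3240) = 10.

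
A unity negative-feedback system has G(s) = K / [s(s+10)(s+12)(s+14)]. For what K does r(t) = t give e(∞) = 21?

One free integrator in G(s): this is a type 1 system.
K_v = lim_{s→0} s·G(s) = K / (10·12·14) = (1/1680)·K.
e_ss = 1/K_v = 21 ⇒ K_v = 1/21 ⇒ K = (1/21)/(1/1680) = 80.

80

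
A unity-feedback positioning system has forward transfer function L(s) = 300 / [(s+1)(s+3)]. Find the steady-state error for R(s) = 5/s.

5/101

The open loop has no poles at the origin → type 0 system.
K_p = lim_{s→0} L(s) = 300 / (1·3) = 100.
e_ss = 5/(1 + K_p) = 5/101.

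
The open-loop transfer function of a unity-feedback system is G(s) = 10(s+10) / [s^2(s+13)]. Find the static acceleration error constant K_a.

System type = 2 (two poles at s=0).
K_a = lim_{s→0} s^2·G(s) = 10·10 / (13) = 100/13.

100/13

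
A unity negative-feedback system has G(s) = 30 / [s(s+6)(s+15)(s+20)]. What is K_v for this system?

1/60

System type = 1 (one pole at s=0).
K_v = lim_{s→0} s·G(s) = 30 / (6·15·20) = 1/60.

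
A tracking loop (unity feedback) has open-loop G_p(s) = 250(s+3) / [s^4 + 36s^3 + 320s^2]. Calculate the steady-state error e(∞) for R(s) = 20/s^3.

Factoring s^2 from the denominator leaves a polynomial with constant term 320, so the system is type 2.
K_a = lim_{s→0} s^2·G_p(s) = 250·3 / 320 = 75/32.
r(t) = 10t^2 gives R(s) = 20/s^3.
e_ss = 20/K_a = 20/(75/32) = 128/15.

128/15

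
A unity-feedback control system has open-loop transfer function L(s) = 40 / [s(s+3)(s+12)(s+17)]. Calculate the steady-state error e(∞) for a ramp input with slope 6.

91.8

One free integrator in L(s): this is a type 1 system.
K_v = lim_{s→0} s·L(s) = 40 / (3·12·17) = 10/153.
e_ss = 6/K_v = 6/(10/153) = 91.8.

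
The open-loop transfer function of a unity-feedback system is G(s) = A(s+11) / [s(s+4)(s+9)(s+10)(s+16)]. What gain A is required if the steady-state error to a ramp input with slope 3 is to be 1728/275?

The open loop has one pole at the origin → type 1 system.
K_v = lim_{s→0} s·G(s) = A·11 / (4·9·10·16) = (11/5760)·A.
e_ss = 3/K_v = 1728/275 ⇒ K_v = 275/576 ⇒ A = (275/576)/(11/5760) = 250.

250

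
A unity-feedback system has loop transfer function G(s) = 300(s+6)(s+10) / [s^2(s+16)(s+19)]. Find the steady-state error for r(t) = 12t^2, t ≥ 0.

152/375

Two free integrators in G(s): this is a type 2 system.
K_a = lim_{s→0} s^2·G(s) = 300·6·10 / (16·19) = 1125/19.
r(t) = 12t^2 gives R(s) = 24/s^3.
e_ss = 24/K_a = 24/(1125/19) = 152/375.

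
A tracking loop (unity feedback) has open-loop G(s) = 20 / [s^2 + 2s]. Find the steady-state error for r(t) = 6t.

0.6

The denominator has no term below 2s — 1 pole at s=0, type 1.
K_v = lim_{s→0} s·G(s) = 20 / 2 = 10.
e_ss = 6/K_v = 6/10 = 0.6.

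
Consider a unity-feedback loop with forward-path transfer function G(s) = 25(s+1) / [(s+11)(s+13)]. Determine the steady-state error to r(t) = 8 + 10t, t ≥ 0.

System type = 0 (no poles at s=0). By superposition:
  • 8: e_ss = 8/(1+K_p) with K_p=25/143 → 143/21.
  • 10t: a type-0 system cannot track it, e_ss → ∞.
The unbounded component dominates.

infinity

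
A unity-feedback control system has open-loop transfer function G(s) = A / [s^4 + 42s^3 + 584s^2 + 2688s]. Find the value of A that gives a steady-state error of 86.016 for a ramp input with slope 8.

Factoring s from the denominator leaves a polynomial with constant term 2688, so the system is type 1.
K_v = lim_{s→0} s·G(s) = A / 2688 = (1/2688)·A.
e_ss = 8/K_v = 86.016 ⇒ K_v = 125/1344 ⇒ A = (125/1344)/(1/2688) = 250.

250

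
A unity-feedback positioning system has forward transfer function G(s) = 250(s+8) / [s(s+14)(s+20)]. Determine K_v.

50/7

One free integrator in G(s): this is a type 1 system.
K_v = lim_{s→0} s·G(s) = 250·8 / (14·20) = 50/7.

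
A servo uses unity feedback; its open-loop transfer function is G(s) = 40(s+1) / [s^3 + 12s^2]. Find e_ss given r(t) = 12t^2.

Lowest-order denominator term is 12s^2, so the open loop has 2 poles at the origin → type 2 system.
K_a = lim_{s→0} s^2·G(s) = 40·1 / 12 = 10/3.
r(t) = 12t^2 gives R(s) = 24/s^3.
e_ss = 24/K_a = 24/(10/3) = 7.2.

7.2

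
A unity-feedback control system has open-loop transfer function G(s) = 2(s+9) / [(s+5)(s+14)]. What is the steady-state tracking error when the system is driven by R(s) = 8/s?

System type = 0 (no poles at s=0).
K_p = lim_{s→0} G(s) = 2·9 / (5·14) = 9/35.
e_ss = 8/(1 + K_p) = 8/(44/35) = 70/11.

70/11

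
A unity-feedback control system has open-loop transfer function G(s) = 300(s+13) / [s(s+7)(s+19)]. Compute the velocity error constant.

3900/133

The open loop has one pole at the origin → type 1 system.
K_v = lim_{s→0} s·G(s) = 300·13 / (7·19) = 3900/133.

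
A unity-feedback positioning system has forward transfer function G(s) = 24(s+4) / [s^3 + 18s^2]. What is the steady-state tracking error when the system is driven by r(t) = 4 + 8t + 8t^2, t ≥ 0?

Factoring s^2 from the denominator leaves a polynomial with constant term 18, so the system is type 2. By superposition:
  • 4: tracked with zero error.
  • 8t: tracked with zero error.
  • 8t^2: e_ss = 16/K_a with K_a=16/3 → 3.
Total e_ss = 3.

3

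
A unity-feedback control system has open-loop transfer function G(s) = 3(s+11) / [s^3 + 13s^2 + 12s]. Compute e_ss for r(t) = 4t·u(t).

16/11

The denominator has no term below 12s — 1 pole at s=0, type 1.
K_v = lim_{s→0} s·G(s) = 3·11 / 12 = 2.75.
e_ss = 4/K_v = 4/2.75 = 16/11.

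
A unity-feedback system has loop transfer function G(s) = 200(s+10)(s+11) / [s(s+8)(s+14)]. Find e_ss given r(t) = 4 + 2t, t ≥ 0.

G(s) has one factor of s in the denominator, so the system is type 1. Treating each term separately:
  • 4: tracked with zero error.
  • 2t: e_ss = 2/K_v with K_v=1375/7 → 14/1375.
Total e_ss = 14/1375.

14/1375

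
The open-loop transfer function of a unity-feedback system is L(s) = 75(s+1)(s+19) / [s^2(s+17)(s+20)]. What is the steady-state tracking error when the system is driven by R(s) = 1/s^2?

0

L(s) has two factors of s in the denominator, so the system is type 2.
A type-2 system has K_v = ∞, so it tracks a ramp input with zero steady-state error.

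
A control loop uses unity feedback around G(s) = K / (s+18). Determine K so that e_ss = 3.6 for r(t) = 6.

System type = 0 (no poles at s=0).
K_p = lim_{s→0} G(s) = K / (18) = (1/18)·K.
e_ss = 6/(1 + K_p) = 3.6 ⇒ 1 + (1/18)·K = 5/3 ⇒ K = 12.

12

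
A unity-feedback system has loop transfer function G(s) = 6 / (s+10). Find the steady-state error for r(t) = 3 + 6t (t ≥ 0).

infinity

The open loop has no poles at the origin → type 0 system. By superposition:
  • 3: e_ss = 3/(1+K_p) with K_p=0.6 → 1.875.
  • 6t: a type-0 system cannot track it, e_ss → ∞.
The unbounded component dominates.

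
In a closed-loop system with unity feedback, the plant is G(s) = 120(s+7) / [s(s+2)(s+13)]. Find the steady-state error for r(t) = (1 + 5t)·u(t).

13/84

One free integrator in G(s): this is a type 1 system. By superposition:
  • 1: tracked with zero error.
  • 5t: e_ss = 5/K_v with K_v=420/13 → 13/84.
Total e_ss = 13/84.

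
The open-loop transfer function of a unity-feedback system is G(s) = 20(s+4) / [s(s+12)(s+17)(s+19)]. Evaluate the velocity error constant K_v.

20/969

The open loop has one pole at the origin → type 1 system.
K_v = lim_{s→0} s·G(s) = 20·4 / (12·17·19) = 20/969.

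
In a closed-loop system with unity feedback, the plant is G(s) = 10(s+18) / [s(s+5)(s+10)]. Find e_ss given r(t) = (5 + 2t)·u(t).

5/9

One free integrator in G(s): this is a type 1 system. By superposition:
  • 5: tracked with zero error.
  • 2t: e_ss = 2/K_v with K_v=3.6 → 5/9.
Total e_ss = 5/9.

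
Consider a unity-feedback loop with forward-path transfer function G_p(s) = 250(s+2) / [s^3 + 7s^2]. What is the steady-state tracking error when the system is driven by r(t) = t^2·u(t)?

0.028

Lowest-order denominator term is 7s^2, so the open loop has 2 poles at the origin → type 2 system.
K_a = lim_{s→0} s^2·G_p(s) = 250·2 / 7 = 500/7.
r(t) = t^2 gives R(s) = 2/s^3.
e_ss = 2/K_a = 2/(500/7) = 0.028.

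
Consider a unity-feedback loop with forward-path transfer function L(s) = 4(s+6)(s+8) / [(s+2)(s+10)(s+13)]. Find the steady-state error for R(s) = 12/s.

780/113

System type = 0 (no poles at s=0).
K_p = lim_{s→0} L(s) = 4·6·8 / (2·10·13) = 48/65.
e_ss = 12/(1 + K_p) = 12/(113/65) = 780/113.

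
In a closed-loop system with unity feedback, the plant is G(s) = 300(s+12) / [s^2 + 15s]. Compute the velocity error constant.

240

Factoring s from the denominator leaves a polynomial with constant term 15, so the system is type 1.
K_v = lim_{s→0} s·G(s) = 300·12 / 15 = 240.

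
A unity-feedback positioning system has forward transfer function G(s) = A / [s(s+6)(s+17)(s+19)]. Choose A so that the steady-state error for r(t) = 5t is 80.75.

120

One free integrator in G(s): this is a type 1 system.
K_v = lim_{s→0} s·G(s) = A / (6·17·19) = (1/1938)·A.
e_ss = 5/K_v = 80.75 ⇒ K_v = 20/323 ⇒ A = (20/323)/(1/1938) = 120.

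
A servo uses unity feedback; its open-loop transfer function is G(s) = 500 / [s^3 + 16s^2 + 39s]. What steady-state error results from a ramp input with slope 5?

The denominator has no term below 39s — 1 pole at s=0, type 1.
K_v = lim_{s→0} s·G(s) = 500 / 39 = 500/39.
e_ss = 5/K_v = 5/(500/39) = 0.39.

0.39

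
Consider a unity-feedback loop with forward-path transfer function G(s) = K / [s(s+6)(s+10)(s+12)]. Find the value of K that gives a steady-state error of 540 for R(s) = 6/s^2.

8

One free integrator in G(s): this is a type 1 system.
K_v = lim_{s→0} s·G(s) = K / (6·10·12) = (1/720)·K.
e_ss = 6/K_v = 540 ⇒ K_v = 1/90 ⇒ K = (1/90)/(1/720) = 8.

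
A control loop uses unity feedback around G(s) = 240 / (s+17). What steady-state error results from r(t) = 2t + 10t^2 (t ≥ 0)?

infinity

No free integrators in G(s): this is a type 0 system. Taking each input component in turn:
  • 2t: a type-0 system cannot track it, e_ss → ∞.
  • 10t^2: a type-0 system cannot track it, e_ss → ∞.
The unbounded component dominates.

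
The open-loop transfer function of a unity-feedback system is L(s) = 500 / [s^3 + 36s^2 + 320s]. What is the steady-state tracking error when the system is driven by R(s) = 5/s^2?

Lowest-order denominator term is 320s, so the open loop has 1 pole at the origin → type 1 system.
K_v = lim_{s→0} s·L(s) = 500 / 320 = 1.5625.
e_ss = 5/K_v = 5/1.5625 = 3.2.

3.2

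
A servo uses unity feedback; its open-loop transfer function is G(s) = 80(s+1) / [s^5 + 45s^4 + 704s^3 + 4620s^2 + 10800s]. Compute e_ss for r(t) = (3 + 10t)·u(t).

Factoring s from the denominator leaves a polynomial with constant term 10800, so the system is type 1. Treating each term separately:
  • 3: tracked with zero error.
  • 10t: e_ss = 10/K_v with K_v=1/135 → 1350.
Total e_ss = 1350.

1350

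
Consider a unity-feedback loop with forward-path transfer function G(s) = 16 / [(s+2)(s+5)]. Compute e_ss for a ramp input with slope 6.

infinity

No free integrators in G(s): this is a type 0 system.
K_v = lim_{s→0} s·G(s) = 0; the steady-state error to this ramp input grows without bound.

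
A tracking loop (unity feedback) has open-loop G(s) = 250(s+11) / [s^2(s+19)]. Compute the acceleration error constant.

System type = 2 (two poles at s=0).
K_a = lim_{s→0} s^2·G(s) = 250·11 / (19) = 2750/19.

2750/19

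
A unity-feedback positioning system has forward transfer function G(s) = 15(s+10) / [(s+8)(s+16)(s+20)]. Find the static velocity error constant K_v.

System type = 0 (no poles at s=0).
K_v = lim_{s→0} s·G(s) = 0 (the extra factor of s kills the finite limit).

0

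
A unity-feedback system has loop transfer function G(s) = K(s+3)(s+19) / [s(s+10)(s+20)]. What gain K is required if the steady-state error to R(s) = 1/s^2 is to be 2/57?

100

One free integrator in G(s): this is a type 1 system.
K_v = lim_{s→0} s·G(s) = K·3·19 / (10·20) = 0.285·K.
e_ss = 1/K_v = 2/57 ⇒ K_v = 28.5 ⇒ K = 28.5/0.285 = 100.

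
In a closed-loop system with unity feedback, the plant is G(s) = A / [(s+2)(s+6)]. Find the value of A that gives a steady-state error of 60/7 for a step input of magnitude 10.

2

G(s) has no factors of s in the denominator, so the system is type 0.
K_p = lim_{s→0} G(s) = A / (2·6) = (1/12)·A.
e_ss = 10/(1 + K_p) = 60/7 ⇒ 1 + (1/12)·A = 7/6 ⇒ A = 2.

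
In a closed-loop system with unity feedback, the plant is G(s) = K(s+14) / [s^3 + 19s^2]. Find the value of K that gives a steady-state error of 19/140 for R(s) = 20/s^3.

200

Lowest-order denominator term is 19s^2, so the open loop has 2 poles at the origin → type 2 system.
K_a = lim_{s→0} s^2·G(s) = K·14 / 19 = (14/19)·K.
e_ss = 20/K_a = 19/140 ⇒ K_a = 2800/19 ⇒ K = (2800/19)/(14/19) = 200.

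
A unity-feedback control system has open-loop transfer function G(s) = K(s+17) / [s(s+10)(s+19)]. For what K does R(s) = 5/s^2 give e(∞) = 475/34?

The open loop has one pole at the origin → type 1 system.
K_v = lim_{s→0} s·G(s) = K·17 / (10·19) = (17/190)·K.
e_ss = 5/K_v = 475/34 ⇒ K_v = 34/95 ⇒ K = (34/95)/(17/190) = 4.

4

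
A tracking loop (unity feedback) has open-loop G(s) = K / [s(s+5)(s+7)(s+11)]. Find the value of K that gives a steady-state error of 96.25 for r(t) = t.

The open loop has one pole at the origin → type 1 system.
K_v = lim_{s→0} s·G(s) = K / (5·7·11) = (1/385)·K.
e_ss = 1/K_v = 96.25 ⇒ K_v = 4/385 ⇒ K = (4/385)/(1/385) = 4.

4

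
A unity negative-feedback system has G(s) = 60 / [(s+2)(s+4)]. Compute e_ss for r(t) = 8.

System type = 0 (no poles at s=0).
K_p = lim_{s→0} G(s) = 60 / (2·4) = 7.5.
e_ss = 8/(1 + K_p) = 8/8.5 = 16/17.

16/17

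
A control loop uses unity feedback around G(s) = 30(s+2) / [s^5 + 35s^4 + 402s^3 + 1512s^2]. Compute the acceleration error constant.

5/126

The denominator has no term below 1512s^2 — 2 poles at s=0, type 2.
K_a = lim_{s→0} s^2·G(s) = 30·2 / 1512 = 5/126.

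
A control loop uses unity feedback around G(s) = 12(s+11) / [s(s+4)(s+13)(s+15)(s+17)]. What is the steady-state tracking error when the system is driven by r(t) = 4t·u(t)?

4420/11

G(s) has one factor of s in the denominator, so the system is type 1.
K_v = lim_{s→0} s·G(s) = 12·11 / (4·13·15·17) = 11/1105.
e_ss = 4/K_v = 4/(11/1105) = 4420/11.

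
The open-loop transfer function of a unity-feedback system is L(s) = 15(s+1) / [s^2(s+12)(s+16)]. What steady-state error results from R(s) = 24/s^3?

307.2

L(s) has two factors of s in the denominator, so the system is type 2.
K_a = lim_{s→0} s^2·L(s) = 15·1 / (12·16) = 5/64.
r(t) = 12t^2 gives R(s) = 24/s^3.
e_ss = 24/K_a = 24/(5/64) = 307.2.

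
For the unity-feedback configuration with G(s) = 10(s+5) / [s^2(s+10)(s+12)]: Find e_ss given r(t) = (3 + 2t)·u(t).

0

G(s) has two factors of s in the denominator, so the system is type 2. By superposition:
  • 3: tracked with zero error.
  • 2t: tracked with zero error.
Total e_ss = 0.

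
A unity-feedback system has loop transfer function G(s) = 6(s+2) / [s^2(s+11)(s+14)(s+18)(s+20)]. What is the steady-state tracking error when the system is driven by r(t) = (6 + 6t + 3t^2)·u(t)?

Two free integrators in G(s): this is a type 2 system. Treating each term separately:
  • 6: tracked with zero error.
  • 6t: tracked with zero error.
  • 3t^2: e_ss = 6/K_a with K_a=1/4620 → 27720.
Total e_ss = 27720.

27720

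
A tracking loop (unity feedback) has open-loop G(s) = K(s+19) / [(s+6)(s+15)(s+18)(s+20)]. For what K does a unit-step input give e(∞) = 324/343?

The open loop has no poles at the origin → type 0 system.
K_p = lim_{s→0} G(s) = K·19 / (6·15·18·20) = (19/32400)·K.
e_ss = 1/(1 + K_p) = 324/343 ⇒ 1 + (19/32400)·K = 343/324 ⇒ K = 100.

100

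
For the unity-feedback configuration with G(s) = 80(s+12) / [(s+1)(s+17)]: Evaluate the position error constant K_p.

System type = 0 (no poles at s=0).
K_p = lim_{s→0} G(s) = 80·12 / (1·17) = 960/17.

960/17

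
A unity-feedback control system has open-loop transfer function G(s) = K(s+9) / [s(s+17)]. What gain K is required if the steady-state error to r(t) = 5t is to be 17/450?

G(s) has one factor of s in the denominator, so the system is type 1.
K_v = lim_{s→0} s·G(s) = K·9 / (17) = (9/17)·K.
e_ss = 5/K_v = 17/450 ⇒ K_v = 2250/17 ⇒ K = (2250/17)/(9/17) = 250.

250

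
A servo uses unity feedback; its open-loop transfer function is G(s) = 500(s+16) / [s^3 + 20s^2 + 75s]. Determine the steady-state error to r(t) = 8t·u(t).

Lowest-order denominator term is 75s, so the open loop has 1 pole at the origin → type 1 system.
K_v = lim_{s→0} s·G(s) = 500·16 / 75 = 320/3.
e_ss = 8/K_v = 8/(320/3) = 0.075.

0.075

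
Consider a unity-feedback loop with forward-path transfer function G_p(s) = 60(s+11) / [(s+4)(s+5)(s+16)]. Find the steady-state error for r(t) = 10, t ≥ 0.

System type = 0 (no poles at s=0).
K_p = lim_{s→0} G_p(s) = 60·11 / (4·5·16) = 2.0625.
e_ss = 10/(1 + K_p) = 10/3.0625 = 160/49.

160/49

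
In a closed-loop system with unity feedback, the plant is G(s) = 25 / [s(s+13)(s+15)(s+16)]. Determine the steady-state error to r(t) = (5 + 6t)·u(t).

One free integrator in G(s): this is a type 1 system. Treating each term separately:
  • 5: tracked with zero error.
  • 6t: e_ss = 6/K_v with K_v=5/624 → 748.8.
Total e_ss = 748.8.

748.8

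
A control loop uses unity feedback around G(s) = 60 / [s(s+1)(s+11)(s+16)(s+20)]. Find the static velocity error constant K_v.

3/176

One free integrator in G(s): this is a type 1 system.
K_v = lim_{s→0} s·G(s) = 60 / (1·11·16·20) = 3/176.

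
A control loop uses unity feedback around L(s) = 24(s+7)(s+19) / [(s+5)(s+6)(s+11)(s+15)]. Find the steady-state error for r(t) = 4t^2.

infinity

System type = 0 (no poles at s=0).
For a type-0 system K_a = 0, so e_ss to a parabolic input is unbounded.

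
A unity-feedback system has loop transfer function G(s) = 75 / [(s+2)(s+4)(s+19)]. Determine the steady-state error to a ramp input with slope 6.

infinity

The open loop has no poles at the origin → type 0 system.
For a type-0 system K_v = 0, so e_ss to a ramp input is unbounded.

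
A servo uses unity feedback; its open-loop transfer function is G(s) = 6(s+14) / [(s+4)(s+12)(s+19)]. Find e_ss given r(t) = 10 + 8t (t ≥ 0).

infinity

The open loop has no poles at the origin → type 0 system. Taking each input component in turn:
  • 10: e_ss = 10/(1+K_p) with K_p=7/76 → 760/83.
  • 8t: a type-0 system cannot track it, e_ss → ∞.
The unbounded component dominates.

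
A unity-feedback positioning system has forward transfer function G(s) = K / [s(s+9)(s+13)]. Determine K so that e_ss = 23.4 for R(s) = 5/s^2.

G(s) has one factor of s in the denominator, so the system is type 1.
K_v = lim_{s→0} s·G(s) = K / (9·13) = (1/117)·K.
e_ss = 5/K_v = 23.4 ⇒ K_v = 25/117 ⇒ K = (25/117)/(1/117) = 25.

25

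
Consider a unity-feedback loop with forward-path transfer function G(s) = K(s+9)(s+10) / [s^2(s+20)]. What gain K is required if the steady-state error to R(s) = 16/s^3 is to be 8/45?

20

System type = 2 (two poles at s=0).
K_a = lim_{s→0} s^2·G(s) = K·9·10 / (20) = 4.5·K.
e_ss = 16/K_a = 8/45 ⇒ K_a = 90 ⇒ K = 90/4.5 = 20.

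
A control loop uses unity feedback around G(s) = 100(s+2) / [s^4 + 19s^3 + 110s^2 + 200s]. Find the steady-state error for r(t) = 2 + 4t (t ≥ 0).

4

Lowest-order denominator term is 200s, so the open loop has 1 pole at the origin → type 1 system. Taking each input component in turn:
  • 2: tracked with zero error.
  • 4t: e_ss = 4/K_v with K_v=1 → 4.
Total e_ss = 4.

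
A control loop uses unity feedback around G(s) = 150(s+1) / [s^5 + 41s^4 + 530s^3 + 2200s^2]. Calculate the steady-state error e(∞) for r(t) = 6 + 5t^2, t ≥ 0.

The denominator has no term below 2200s^2 — 2 poles at s=0, type 2. Treating each term separately:
  • 6: tracked with zero error.
  • 5t^2: e_ss = 10/K_a with K_a=3/44 → 440/3.
Total e_ss = 440/3.

440/3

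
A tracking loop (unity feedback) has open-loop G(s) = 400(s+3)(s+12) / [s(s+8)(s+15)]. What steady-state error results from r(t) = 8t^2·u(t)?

infinity

G(s) has one factor of s in the denominator, so the system is type 1.
For a type-1 system K_a = 0, so e_ss to a parabolic input is unbounded.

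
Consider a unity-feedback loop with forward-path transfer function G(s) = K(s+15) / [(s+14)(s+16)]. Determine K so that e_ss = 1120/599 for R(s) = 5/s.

25

No free integrators in G(s): this is a type 0 system.
K_p = lim_{s→0} G(s) = K·15 / (14·16) = (15/224)·K.
e_ss = 5/(1 + K_p) = 1120/599 ⇒ 1 + (15/224)·K = 599/224 ⇒ K = 25.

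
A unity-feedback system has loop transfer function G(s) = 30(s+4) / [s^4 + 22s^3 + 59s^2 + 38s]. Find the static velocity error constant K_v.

60/19

Factoring s from the denominator leaves a polynomial with constant term 38, so the system is type 1.
K_v = lim_{s→0} s·G(s) = 30·4 / 38 = 60/19.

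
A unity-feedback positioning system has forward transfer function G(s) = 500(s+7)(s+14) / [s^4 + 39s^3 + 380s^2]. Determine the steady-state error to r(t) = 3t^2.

57/1225

Lowest-order denominator term is 380s^2, so the open loop has 2 poles at the origin → type 2 system.
K_a = lim_{s→0} s^2·G(s) = 500·7·14 / 380 = 2450/19.
r(t) = 3t^2 gives R(s) = 6/s^3.
e_ss = 6/K_a = 6/(2450/19) = 57/1225.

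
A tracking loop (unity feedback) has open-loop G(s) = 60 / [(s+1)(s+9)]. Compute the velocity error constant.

0

System type = 0 (no poles at s=0).
K_v = lim_{s→0} s·G(s) = 0 (the extra factor of s kills the finite limit).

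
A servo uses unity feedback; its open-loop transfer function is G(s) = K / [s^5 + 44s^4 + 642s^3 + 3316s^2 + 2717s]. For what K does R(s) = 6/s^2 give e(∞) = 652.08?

25

The denominator has no term below 2717s — 1 pole at s=0, type 1.
K_v = lim_{s→0} s·G(s) = K / 2717 = (1/2717)·K.
e_ss = 6/K_v = 652.08 ⇒ K_v = 25/2717 ⇒ K = (25/2717)/(1/2717) = 25.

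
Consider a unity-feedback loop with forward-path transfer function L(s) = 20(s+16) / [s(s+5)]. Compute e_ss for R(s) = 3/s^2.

3/64

The open loop has one pole at the origin → type 1 system.
K_v = lim_{s→0} s·L(s) = 20·16 / (5) = 64.
e_ss = 3/K_v = 3/64.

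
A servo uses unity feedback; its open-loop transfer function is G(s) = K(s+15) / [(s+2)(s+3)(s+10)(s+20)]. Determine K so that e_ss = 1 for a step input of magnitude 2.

80

The open loop has no poles at the origin → type 0 system.
K_p = lim_{s→0} G(s) = K·15 / (2·3·10·20) = 0.0125·K.
e_ss = 2/(1 + K_p) = 1 ⇒ 1 + 0.0125·K = 2 ⇒ K = 80.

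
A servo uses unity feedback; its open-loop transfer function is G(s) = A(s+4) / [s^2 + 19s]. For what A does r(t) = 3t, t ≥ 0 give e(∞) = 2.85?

5

The denominator has no term below 19s — 1 pole at s=0, type 1.
K_v = lim_{s→0} s·G(s) = A·4 / 19 = (4/19)·A.
e_ss = 3/K_v = 2.85 ⇒ K_v = 20/19 ⇒ A = (20/19)/(4/19) = 5.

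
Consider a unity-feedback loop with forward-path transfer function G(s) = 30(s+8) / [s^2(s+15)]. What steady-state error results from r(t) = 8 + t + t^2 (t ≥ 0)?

System type = 2 (two poles at s=0). By superposition:
  • 8: tracked with zero error.
  • t: tracked with zero error.
  • t^2: e_ss = 2/K_a with K_a=16 → 0.125.
Total e_ss = 0.125.

0.125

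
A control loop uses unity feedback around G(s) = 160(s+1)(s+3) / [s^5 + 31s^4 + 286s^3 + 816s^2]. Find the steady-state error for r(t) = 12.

0

Factoring s^2 from the denominator leaves a polynomial with constant term 816, so the system is type 2.
A type-2 system has K_p = ∞, so it tracks a step input with zero steady-state error.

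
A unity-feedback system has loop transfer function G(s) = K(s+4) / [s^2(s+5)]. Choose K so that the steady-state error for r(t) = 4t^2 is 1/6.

Two free integrators in G(s): this is a type 2 system.
K_a = lim_{s→0} s^2·G(s) = K·4 / (5) = 0.8·K.
e_ss = 8/K_a = 1/6 ⇒ K_a = 48 ⇒ K = 48/0.8 = 60.

60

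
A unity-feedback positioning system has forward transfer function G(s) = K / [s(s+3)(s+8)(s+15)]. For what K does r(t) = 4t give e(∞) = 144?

10

The open loop has one pole at the origin → type 1 system.
K_v = lim_{s→0} s·G(s) = K / (3·8·15) = (1/360)·K.
e_ss = 4/K_v = 144 ⇒ K_v = 1/36 ⇒ K = (1/36)/(1/360) = 10.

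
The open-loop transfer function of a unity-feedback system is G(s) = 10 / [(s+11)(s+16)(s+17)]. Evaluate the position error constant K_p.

5/1496

G(s) has no factors of s in the denominator, so the system is type 0.
K_p = lim_{s→0} G(s) = 10 / (11·16·17) = 5/1496.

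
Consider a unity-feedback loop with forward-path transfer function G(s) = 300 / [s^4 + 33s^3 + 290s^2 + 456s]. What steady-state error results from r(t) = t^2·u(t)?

The denominator has no term below 456s — 1 pole at s=0, type 1.
For a type-1 system K_a = 0, so e_ss to a parabolic input is unbounded.

infinity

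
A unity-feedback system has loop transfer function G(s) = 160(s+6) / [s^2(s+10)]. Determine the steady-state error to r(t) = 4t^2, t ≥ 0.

G(s) has two factors of s in the denominator, so the system is type 2.
K_a = lim_{s→0} s^2·G(s) = 160·6 / (10) = 96.
r(t) = 4t^2 gives R(s) = 8/s^3.
e_ss = 8/K_a = 8/96 = 1/12.

1/12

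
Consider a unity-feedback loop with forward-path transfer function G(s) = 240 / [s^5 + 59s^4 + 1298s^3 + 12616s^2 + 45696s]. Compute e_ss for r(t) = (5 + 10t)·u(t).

1904

Lowest-order denominator term is 45696s, so the open loop has 1 pole at the origin → type 1 system. Taking each input component in turn:
  • 5: tracked with zero error.
  • 10t: e_ss = 10/K_v with K_v=5/952 → 1904.
Total e_ss = 1904.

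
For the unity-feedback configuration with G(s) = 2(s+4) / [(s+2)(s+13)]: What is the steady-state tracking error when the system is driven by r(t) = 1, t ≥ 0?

No free integrators in G(s): this is a type 0 system.
K_p = lim_{s→0} G(s) = 2·4 / (2·13) = 4/13.
e_ss = 1/(1 + K_p) = 1/(17/13) = 13/17.

13/17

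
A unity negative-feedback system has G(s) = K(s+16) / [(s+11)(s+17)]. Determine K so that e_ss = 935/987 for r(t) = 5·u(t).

50

System type = 0 (no poles at s=0).
K_p = lim_{s→0} G(s) = K·16 / (11·17) = (16/187)·K.
e_ss = 5/(1 + K_p) = 935/987 ⇒ 1 + (16/187)·K = 987/187 ⇒ K = 50.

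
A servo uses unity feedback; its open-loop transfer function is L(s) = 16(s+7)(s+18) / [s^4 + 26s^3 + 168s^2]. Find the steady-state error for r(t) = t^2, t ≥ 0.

1/6

Lowest-order denominator term is 168s^2, so the open loop has 2 poles at the origin → type 2 system.
K_a = lim_{s→0} s^2·L(s) = 16·7·18 / 168 = 12.
r(t) = t^2 gives R(s) = 2/s^3.
e_ss = 2/K_a = 2/12 = 1/6.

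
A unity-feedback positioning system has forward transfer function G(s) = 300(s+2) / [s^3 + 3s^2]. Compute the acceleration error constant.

Lowest-order denominator term is 3s^2, so the open loop has 2 poles at the origin → type 2 system.
K_a = lim_{s→0} s^2·G(s) = 300·2 / 3 = 200.

200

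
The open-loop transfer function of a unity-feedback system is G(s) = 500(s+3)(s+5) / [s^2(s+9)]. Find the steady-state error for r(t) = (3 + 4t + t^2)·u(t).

The open loop has two poles at the origin → type 2 system. Treating each term separately:
  • 3: tracked with zero error.
  • 4t: tracked with zero error.
  • t^2: e_ss = 2/K_a with K_a=2500/3 → 0.0024.
Total e_ss = 0.0024.

0.0024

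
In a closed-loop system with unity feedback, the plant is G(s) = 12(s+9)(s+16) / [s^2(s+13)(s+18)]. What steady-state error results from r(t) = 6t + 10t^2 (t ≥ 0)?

65/24

System type = 2 (two poles at s=0). By superposition:
  • 6t: tracked with zero error.
  • 10t^2: e_ss = 20/K_a with K_a=96/13 → 65/24.
Total e_ss = 65/24.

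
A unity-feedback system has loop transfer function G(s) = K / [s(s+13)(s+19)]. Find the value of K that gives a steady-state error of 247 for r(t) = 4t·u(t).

G(s) has one factor of s in the denominator, so the system is type 1.
K_v = lim_{s→0} s·G(s) = K / (13·19) = (1/247)·K.
e_ss = 4/K_v = 247 ⇒ K_v = 4/247 ⇒ K = (4/247)/(1/247) = 4.

4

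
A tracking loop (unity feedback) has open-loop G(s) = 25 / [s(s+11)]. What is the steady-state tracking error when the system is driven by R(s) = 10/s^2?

4.4

One free integrator in G(s): this is a type 1 system.
K_v = lim_{s→0} s·G(s) = 25 / (11) = 25/11.
e_ss = 10/K_v = 10/(25/11) = 4.4.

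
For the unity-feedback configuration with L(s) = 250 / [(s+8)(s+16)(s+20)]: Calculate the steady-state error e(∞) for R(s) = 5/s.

1280/281

No free integrators in L(s): this is a type 0 system.
K_p = lim_{s→0} L(s) = 250 / (8·16·20) = 25/256.
e_ss = 5/(1 + K_p) = 5/(281/256) = 1280/281.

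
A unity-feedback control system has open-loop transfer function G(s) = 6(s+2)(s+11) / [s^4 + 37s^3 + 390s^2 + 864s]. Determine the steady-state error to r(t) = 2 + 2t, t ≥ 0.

The denominator has no term below 864s — 1 pole at s=0, type 1. Taking each input component in turn:
  • 2: tracked with zero error.
  • 2t: e_ss = 2/K_v with K_v=11/72 → 144/11.
Total e_ss = 144/11.

144/11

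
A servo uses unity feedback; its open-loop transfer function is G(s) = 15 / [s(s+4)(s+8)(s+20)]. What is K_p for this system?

K_p = lim_{s→0} G(s); with 1 pole at the origin the limit diverges, so K_p = ∞.

infinity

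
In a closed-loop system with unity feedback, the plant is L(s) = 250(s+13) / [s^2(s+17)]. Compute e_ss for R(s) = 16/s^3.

Two free integrators in L(s): this is a type 2 system.
K_a = lim_{s→0} s^2·L(s) = 250·13 / (17) = 3250/17.
r(t) = 8t^2 gives R(s) = 16/s^3.
e_ss = 16/K_a = 16/(3250/17) = 136/1625.

136/1625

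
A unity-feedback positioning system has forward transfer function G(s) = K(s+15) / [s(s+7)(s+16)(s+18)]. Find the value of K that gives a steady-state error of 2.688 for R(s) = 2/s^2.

G(s) has one factor of s in the denominator, so the system is type 1.
K_v = lim_{s→0} s·G(s) = K·15 / (7·16·18) = (5/672)·K.
e_ss = 2/K_v = 2.688 ⇒ K_v = 125/168 ⇒ K = (125/168)/(5/672) = 100.

100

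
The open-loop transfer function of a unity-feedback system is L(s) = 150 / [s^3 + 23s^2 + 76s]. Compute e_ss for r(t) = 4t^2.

The denominator has no term below 76s — 1 pole at s=0, type 1.
K_a = lim_{s→0} s^2·L(s) = 0; the steady-state error to this parabolic input grows without bound.

infinity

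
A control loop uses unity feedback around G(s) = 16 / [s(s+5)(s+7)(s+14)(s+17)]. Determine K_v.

8/4165

G(s) has one factor of s in the denominator, so the system is type 1.
K_v = lim_{s→0} s·G(s) = 16 / (5·7·14·17) = 8/4165.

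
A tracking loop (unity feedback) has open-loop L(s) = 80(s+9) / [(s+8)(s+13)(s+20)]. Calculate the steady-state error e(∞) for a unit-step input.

The open loop has no poles at the origin → type 0 system.
K_p = lim_{s→0} L(s) = 80·9 / (8·13·20) = 9/26.
e_ss = 1/(1 + K_p) = 1/(35/26) = 26/35.

26/35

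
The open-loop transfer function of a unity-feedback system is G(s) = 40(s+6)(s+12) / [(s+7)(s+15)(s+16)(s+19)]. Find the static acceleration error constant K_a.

G(s) has no factors of s in the denominator, so the system is type 0.
K_a = lim_{s→0} s^2·G(s) = 0 (the extra factor of s kills the finite limit).

0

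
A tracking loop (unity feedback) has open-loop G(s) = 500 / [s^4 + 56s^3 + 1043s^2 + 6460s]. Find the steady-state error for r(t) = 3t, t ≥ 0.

38.76

Factoring s from the denominator leaves a polynomial with constant term 6460, so the system is type 1.
K_v = lim_{s→0} s·G(s) = 500 / 6460 = 25/323.
e_ss = 3/K_v = 3/(25/323) = 38.76.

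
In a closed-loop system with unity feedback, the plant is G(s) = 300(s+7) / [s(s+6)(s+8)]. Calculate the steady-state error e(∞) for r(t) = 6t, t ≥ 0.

One free integrator in G(s): this is a type 1 system.
K_v = lim_{s→0} s·G(s) = 300·7 / (6·8) = 43.75.
e_ss = 6/K_v = 6/43.75 = 24/175.

24/175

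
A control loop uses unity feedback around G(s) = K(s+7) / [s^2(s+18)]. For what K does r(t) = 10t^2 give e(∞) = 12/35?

150

G(s) has two factors of s in the denominator, so the system is type 2.
K_a = lim_{s→0} s^2·G(s) = K·7 / (18) = (7/18)·K.
e_ss = 20/K_a = 12/35 ⇒ K_a = 175/3 ⇒ K = (175/3)/(7/18) = 150.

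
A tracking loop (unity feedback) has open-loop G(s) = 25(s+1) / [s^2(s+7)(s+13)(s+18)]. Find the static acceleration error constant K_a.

The open loop has two poles at the origin → type 2 system.
K_a = lim_{s→0} s^2·G(s) = 25·1 / (7·13·18) = 25/1638.

25/1638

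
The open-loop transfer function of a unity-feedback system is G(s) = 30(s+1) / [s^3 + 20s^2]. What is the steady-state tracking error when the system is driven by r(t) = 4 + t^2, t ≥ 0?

4/3

Factoring s^2 from the denominator leaves a polynomial with constant term 20, so the system is type 2. Treating each term separately:
  • 4: tracked with zero error.
  • t^2: e_ss = 2/K_a with K_a=1.5 → 4/3.
Total e_ss = 4/3.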